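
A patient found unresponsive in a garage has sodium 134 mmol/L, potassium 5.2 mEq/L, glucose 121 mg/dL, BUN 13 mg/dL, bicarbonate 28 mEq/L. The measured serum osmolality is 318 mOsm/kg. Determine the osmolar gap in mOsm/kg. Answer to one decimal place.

38.6 mOsm/kg

Calculated osmolality = 2·Na + glucose/18 + BUN/2.8
= 2·134 + 121/18 + 13/2.8
= 268 + 6.72 + 4.64
= 279.36 mOsm/kg ≈ 279.4 mOsm/kg
Osmolar gap = measured − calculated = 318 − 279.4 = 38.6 mOsm/kg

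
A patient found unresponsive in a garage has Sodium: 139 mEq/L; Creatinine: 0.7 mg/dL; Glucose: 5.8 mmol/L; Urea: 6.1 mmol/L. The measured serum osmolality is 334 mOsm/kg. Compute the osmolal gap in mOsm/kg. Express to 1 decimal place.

44.1 mOsm/kg

Calculated osmolality = 2·Na + glucose + urea
= 2·139 + 5.8 + 6.1
= 278 + 5.80 + 6.10
= 289.9 mOsm/kg ≈ 289.9 mOsm/kg
Osmolar gap = measured − calculated = 334 − 289.9 = 44.1 mOsm/kg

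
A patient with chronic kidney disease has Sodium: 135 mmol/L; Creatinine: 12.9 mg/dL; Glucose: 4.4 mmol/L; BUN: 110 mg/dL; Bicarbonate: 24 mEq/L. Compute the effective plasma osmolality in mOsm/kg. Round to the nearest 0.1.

Effective osmolality excludes urea (freely permeant across cell membranes):
2·Na + glucose
= 2·135 + 4.4
= 270 + 4.4
= 274.4 mOsm/kg

274.4 mOsm/kg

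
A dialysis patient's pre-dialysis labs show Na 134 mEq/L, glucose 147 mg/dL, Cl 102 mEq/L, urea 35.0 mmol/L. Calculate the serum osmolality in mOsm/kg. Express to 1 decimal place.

311.2 mOsm/kg

Calculated osmolality = 2·Na + glucose/18 + urea
= 2·134 + 147/18 + 35
= 268 + 8.17 + 35
= 311.17 mOsm/kg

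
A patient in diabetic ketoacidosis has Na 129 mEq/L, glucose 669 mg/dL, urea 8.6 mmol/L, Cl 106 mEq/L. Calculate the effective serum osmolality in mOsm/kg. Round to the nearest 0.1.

295.2 mOsm/kg

Effective osmolality excludes urea (freely permeant across cell membranes):
2·Na + glucose/18
= 2·129 + 669/18
= 258 + 37.17
= 295.17 mOsm/kg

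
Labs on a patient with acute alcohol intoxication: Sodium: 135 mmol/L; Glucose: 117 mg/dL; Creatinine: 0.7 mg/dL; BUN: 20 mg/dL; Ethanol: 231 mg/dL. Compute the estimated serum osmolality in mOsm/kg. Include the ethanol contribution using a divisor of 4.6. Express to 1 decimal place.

333.9 mOsm/kg

Calculated osmolality = 2·Na + glucose/18 + BUN/2.8 + ethanol/4.6
= 2·135 + 117/18 + 20/2.8 + 231/4.6
= 270 + 6.50 + 7.14 + 50.22
= 333.86 mOsm/kg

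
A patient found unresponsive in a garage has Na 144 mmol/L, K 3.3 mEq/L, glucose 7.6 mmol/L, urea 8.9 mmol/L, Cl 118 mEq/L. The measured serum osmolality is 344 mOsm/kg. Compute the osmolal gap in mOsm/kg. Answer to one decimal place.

Calculated osmolality = 2·Na + glucose + urea
= 2·144 + 7.6 + 8.9
= 288 + 7.60 + 8.90
= 304.5 mOsm/kg ≈ 304.5 mOsm/kg
Osmolar gap = measured − calculated = 344 − 304.5 = 39.5 mOsm/kg

39.5 mOsm/kg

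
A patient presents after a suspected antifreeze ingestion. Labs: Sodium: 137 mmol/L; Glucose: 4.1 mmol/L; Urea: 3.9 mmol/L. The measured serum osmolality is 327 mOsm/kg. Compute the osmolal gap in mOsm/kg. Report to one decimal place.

Calculated osmolality = 2·Na + glucose + urea
= 2·137 + 4.1 + 3.9
= 274 + 4.10 + 3.90
= 282 mOsm/kg ≈ 282.0 mOsm/kg
Osmolar gap = measured − calculated = 327 − 282.0 = 45.0 mOsm/kg

45.0 mOsm/kg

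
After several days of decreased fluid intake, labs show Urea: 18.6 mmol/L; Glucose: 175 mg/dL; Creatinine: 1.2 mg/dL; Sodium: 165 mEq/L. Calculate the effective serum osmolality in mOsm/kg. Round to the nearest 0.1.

Effective osmolality excludes urea (freely permeant across cell membranes):
2·Na + glucose/18
= 2·165 + 175/18
= 330 + 9.72
= 339.72 mOsm/kg

339.7 mOsm/kg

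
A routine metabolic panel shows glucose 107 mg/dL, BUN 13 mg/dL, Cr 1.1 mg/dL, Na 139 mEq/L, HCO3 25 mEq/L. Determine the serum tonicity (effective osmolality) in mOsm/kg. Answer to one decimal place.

283.9 mOsm/kg

Effective osmolality excludes urea (freely permeant across cell membranes):
2·Na + glucose/18
= 2·139 + 107/18
= 278 + 5.94
= 283.94 mOsm/kg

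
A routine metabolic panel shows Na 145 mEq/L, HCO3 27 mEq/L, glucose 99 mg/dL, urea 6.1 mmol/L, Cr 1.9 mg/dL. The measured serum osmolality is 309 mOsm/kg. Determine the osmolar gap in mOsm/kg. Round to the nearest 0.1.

7.4 mOsm/kg

Calculated osmolality = 2·Na + glucose/18 + urea
= 2·145 + 99/18 + 6.1
= 290 + 5.50 + 6.10
= 301.6 mOsm/kg ≈ 301.6 mOsm/kg
Osmolar gap = measured − calculated = 309 − 301.6 = 7.4 mOsm/kg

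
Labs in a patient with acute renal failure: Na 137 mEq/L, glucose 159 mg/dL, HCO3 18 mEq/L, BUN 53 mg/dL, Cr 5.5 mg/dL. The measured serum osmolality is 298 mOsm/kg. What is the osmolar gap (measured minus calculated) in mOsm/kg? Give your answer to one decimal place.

-3.8 mOsm/kg

Calculated osmolality = 2·Na + glucose/18 + BUN/2.8
= 2·137 + 159/18 + 53/2.8
= 274 + 8.83 + 18.93
= 301.76 mOsm/kg ≈ 301.8 mOsm/kg
Osmolar gap = measured − calculated = 298 − 301.8 = -3.8 mOsm/kg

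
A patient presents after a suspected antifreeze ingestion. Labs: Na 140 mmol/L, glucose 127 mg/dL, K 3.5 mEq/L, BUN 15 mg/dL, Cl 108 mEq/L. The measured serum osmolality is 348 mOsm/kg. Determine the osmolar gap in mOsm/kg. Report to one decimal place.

55.6 mOsm/kg

Calculated osmolality = 2·Na + glucose/18 + BUN/2.8
= 2·140 + 127/18 + 15/2.8
= 280 + 7.06 + 5.36
= 292.42 mOsm/kg ≈ 292.4 mOsm/kg
Osmolar gap = measured − calculated = 348 − 292.4 = 55.6 mOsm/kg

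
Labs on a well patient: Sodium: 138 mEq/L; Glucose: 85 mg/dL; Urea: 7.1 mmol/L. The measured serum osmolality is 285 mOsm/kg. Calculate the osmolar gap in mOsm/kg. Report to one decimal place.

-2.8 mOsm/kg

Calculated osmolality = 2·Na + glucose/18 + urea
= 2·138 + 85/18 + 7.1
= 276 + 4.72 + 7.10
= 287.82 mOsm/kg ≈ 287.8 mOsm/kg
Osmolar gap = measured − calculated = 285 − 287.8 = -2.8 mOsm/kg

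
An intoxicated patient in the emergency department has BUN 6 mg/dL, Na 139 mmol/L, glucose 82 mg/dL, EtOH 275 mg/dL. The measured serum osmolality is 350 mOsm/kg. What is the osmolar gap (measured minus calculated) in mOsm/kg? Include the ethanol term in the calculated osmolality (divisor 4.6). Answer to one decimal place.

Calculated osmolality = 2·Na + glucose/18 + BUN/2.8 + ethanol/4.6
= 2·139 + 82/18 + 6/2.8 + 275/4.6
= 278 + 4.56 + 2.14 + 59.78
= 344.48 mOsm/kg ≈ 344.5 mOsm/kg
Osmolar gap = measured − calculated = 350 − 344.5 = 5.5 mOsm/kg

5.5 mOsm/kg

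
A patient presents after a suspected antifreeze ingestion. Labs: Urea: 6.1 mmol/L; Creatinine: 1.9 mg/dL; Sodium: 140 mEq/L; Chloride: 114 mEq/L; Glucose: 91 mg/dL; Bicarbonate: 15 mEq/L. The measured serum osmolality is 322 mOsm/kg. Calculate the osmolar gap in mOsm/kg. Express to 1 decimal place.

Calculated osmolality = 2·Na + glucose/18 + urea
= 2·140 + 91/18 + 6.1
= 280 + 5.06 + 6.10
= 291.16 mOsm/kg ≈ 291.2 mOsm/kg
Osmolar gap = measured − calculated = 322 − 291.2 = 30.8 mOsm/kg

30.8 mOsm/kg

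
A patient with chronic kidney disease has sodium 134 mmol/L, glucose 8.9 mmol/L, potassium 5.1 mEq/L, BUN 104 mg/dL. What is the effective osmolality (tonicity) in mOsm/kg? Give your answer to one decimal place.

276.9 mOsm/kg

Effective osmolality excludes urea (freely permeant across cell membranes):
2·Na + glucose
= 2·134 + 8.9
= 268 + 8.9
= 276.9 mOsm/kg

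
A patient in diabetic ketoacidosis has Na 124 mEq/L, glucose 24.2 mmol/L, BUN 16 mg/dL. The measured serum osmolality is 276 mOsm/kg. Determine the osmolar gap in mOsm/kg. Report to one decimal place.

-1.9 mOsm/kg

Calculated osmolality = 2·Na + glucose + BUN/2.8
= 2·124 + 24.2 + 16/2.8
= 248 + 24.20 + 5.71
= 277.91 mOsm/kg ≈ 277.9 mOsm/kg
Osmolar gap = measured − calculated = 276 − 277.9 = -1.9 mOsm/kg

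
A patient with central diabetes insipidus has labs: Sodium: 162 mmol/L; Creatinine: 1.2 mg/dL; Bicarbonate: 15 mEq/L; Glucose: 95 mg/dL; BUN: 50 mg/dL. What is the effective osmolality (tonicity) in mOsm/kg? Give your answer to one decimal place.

Effective osmolality excludes urea (freely permeant across cell membranes):
2·Na + glucose/18
= 2·162 + 95/18
= 324 + 5.28
= 329.28 mOsm/kg

329.3 mOsm/kg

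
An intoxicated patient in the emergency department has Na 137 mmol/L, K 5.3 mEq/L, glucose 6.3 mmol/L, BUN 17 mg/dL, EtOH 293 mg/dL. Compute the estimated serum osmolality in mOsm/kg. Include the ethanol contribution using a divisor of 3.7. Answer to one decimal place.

365.6 mOsm/kg

Calculated osmolality = 2·Na + glucose + BUN/2.8 + ethanol/3.7
= 2·137 + 6.3 + 17/2.8 + 293/3.7
= 274 + 6.30 + 6.07 + 79.19
= 365.56 mOsm/kg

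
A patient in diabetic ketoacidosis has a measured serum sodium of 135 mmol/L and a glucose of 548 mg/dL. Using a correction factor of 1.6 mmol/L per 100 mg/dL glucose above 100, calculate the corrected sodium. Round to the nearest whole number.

142 mmol/L

Corrected Na = measured Na + 1.6 · (glucose − 100)/100
= 135 + 1.6 · (548 − 100)/100
= 135 + 7.2
= 142.2 mmol/L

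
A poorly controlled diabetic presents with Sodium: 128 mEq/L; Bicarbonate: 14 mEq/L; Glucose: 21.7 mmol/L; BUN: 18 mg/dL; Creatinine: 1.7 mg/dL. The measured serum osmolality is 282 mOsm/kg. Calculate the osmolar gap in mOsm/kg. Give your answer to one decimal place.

Calculated osmolality = 2·Na + glucose + BUN/2.8
= 2·128 + 21.7 + 18/2.8
= 256 + 21.70 + 6.43
= 284.13 mOsm/kg ≈ 284.1 mOsm/kg
Osmolar gap = measured − calculated = 282 − 284.1 = -2.1 mOsm/kg

-2.1 mOsm/kg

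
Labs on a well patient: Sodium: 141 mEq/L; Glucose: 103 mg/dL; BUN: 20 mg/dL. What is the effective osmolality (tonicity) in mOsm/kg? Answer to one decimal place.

287.7 mOsm/kg

Effective osmolality excludes urea (freely permeant across cell membranes):
2·Na + glucose/18
= 2·141 + 103/18
= 282 + 5.72
= 287.72 mOsm/kg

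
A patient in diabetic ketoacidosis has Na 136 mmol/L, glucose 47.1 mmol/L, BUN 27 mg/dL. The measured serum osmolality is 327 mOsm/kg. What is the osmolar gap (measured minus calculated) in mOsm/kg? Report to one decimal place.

-1.7 mOsm/kg

Calculated osmolality = 2·Na + glucose + BUN/2.8
= 2·136 + 47.1 + 27/2.8
= 272 + 47.10 + 9.64
= 328.74 mOsm/kg ≈ 328.7 mOsm/kg
Osmolar gap = measured − calculated = 327 − 328.7 = -1.7 mOsm/kg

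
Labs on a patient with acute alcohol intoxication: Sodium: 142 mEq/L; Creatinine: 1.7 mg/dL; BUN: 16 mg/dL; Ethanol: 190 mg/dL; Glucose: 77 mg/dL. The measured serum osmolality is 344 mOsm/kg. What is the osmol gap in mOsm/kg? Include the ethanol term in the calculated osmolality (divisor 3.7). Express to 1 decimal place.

Calculated osmolality = 2·Na + glucose/18 + BUN/2.8 + ethanol/3.7
= 2·142 + 77/18 + 16/2.8 + 190/3.7
= 284 + 4.28 + 5.71 + 51.35
= 345.34 mOsm/kg ≈ 345.3 mOsm/kg
Osmolar gap = measured − calculated = 344 − 345.3 = -1.3 mOsm/kg

-1.3 mOsm/kg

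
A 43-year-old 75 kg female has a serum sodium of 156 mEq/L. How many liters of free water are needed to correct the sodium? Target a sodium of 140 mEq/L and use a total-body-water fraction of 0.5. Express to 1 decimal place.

TBW = 0.5 · 75 = 37.5 L
Free water deficit = TBW · (Na/140 − 1)
= 37.5 · (156/140 − 1)
= 37.5 · 0.1143
= 4.29 L

4.3 L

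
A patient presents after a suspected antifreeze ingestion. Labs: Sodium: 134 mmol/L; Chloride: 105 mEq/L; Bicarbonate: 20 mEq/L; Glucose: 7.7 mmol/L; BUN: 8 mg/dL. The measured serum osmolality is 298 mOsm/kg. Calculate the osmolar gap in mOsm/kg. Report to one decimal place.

Calculated osmolality = 2·Na + glucose + BUN/2.8
= 2·134 + 7.7 + 8/2.8
= 268 + 7.70 + 2.86
= 278.56 mOsm/kg ≈ 278.6 mOsm/kg
Osmolar gap = measured − calculated = 298 − 278.6 = 19.4 mOsm/kg

19.4 mOsm/kg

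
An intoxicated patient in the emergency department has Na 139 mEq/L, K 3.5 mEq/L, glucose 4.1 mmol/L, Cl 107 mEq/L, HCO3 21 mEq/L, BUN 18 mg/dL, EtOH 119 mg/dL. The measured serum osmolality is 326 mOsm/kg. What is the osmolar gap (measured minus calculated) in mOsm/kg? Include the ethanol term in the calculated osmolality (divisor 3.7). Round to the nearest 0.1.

5.3 mOsm/kg

Calculated osmolality = 2·Na + glucose + BUN/2.8 + ethanol/3.7
= 2·139 + 4.1 + 18/2.8 + 119/3.7
= 278 + 4.10 + 6.43 + 32.16
= 320.69 mOsm/kg ≈ 320.7 mOsm/kg
Osmolar gap = measured − calculated = 326 − 320.7 = 5.3 mOsm/kg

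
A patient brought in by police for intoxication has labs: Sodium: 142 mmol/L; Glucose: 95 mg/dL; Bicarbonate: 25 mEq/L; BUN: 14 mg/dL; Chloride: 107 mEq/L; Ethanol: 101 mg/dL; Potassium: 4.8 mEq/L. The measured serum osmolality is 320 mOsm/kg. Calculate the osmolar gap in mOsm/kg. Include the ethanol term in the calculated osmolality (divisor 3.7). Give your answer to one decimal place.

Calculated osmolality = 2·Na + glucose/18 + BUN/2.8 + ethanol/3.7
= 2·142 + 95/18 + 14/2.8 + 101/3.7
= 284 + 5.28 + 5 + 27.30
= 321.58 mOsm/kg ≈ 321.6 mOsm/kg
Osmolar gap = measured − calculated = 320 − 321.6 = -1.6 mOsm/kg

-1.6 mOsm/kg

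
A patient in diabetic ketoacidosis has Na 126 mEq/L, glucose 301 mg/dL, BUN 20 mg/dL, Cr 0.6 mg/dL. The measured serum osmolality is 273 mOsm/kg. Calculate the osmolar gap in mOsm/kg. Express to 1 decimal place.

Calculated osmolality = 2·Na + glucose/18 + BUN/2.8
= 2·126 + 301/18 + 20/2.8
= 252 + 16.72 + 7.14
= 275.86 mOsm/kg ≈ 275.9 mOsm/kg
Osmolar gap = measured − calculated = 273 − 275.9 = -2.9 mOsm/kg

-2.9 mOsm/kg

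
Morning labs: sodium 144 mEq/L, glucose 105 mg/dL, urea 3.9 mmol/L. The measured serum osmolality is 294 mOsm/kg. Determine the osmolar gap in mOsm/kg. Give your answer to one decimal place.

-3.7 mOsm/kg

Calculated osmolality = 2·Na + glucose/18 + urea
= 2·144 + 105/18 + 3.9
= 288 + 5.83 + 3.90
= 297.73 mOsm/kg ≈ 297.7 mOsm/kg
Osmolar gap = measured − calculated = 294 − 297.7 = -3.7 mOsm/kg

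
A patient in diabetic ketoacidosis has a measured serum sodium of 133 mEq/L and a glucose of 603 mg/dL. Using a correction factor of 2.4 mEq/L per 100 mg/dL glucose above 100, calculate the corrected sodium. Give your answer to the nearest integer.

Corrected Na = measured Na + 2.4 · (glucose − 100)/100
= 133 + 2.4 · (603 − 100)/100
= 133 + 12.1
= 145.1 mEq/L

145 mEq/L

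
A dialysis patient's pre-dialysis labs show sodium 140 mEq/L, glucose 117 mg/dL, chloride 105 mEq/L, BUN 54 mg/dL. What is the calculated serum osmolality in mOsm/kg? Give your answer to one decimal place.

305.8 mOsm/kg

Calculated osmolality = 2·Na + glucose/18 + BUN/2.8
= 2·140 + 117/18 + 54/2.8
= 280 + 6.50 + 19.29
= 305.79 mOsm/kg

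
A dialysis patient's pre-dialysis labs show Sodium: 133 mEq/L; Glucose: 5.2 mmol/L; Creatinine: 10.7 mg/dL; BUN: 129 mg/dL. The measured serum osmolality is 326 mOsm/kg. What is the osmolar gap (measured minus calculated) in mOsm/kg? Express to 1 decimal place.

8.7 mOsm/kg

Calculated osmolality = 2·Na + glucose + BUN/2.8
= 2·133 + 5.2 + 129/2.8
= 266 + 5.20 + 46.07
= 317.27 mOsm/kg ≈ 317.3 mOsm/kg
Osmolar gap = measured − calculated = 326 − 317.3 = 8.7 mOsm/kg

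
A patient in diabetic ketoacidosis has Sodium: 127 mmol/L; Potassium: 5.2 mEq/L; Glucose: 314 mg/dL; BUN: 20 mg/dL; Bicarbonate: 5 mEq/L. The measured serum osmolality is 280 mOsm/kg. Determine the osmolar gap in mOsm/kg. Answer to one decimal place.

Calculated osmolality = 2·Na + glucose/18 + BUN/2.8
= 2·127 + 314/18 + 20/2.8
= 254 + 17.44 + 7.14
= 278.58 mOsm/kg ≈ 278.6 mOsm/kg
Osmolar gap = measured − calculated = 280 − 278.6 = 1.4 mOsm/kg

1.4 mOsm/kg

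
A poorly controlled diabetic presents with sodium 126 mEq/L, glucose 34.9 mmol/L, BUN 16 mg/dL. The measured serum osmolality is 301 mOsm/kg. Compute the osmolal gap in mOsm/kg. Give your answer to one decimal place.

8.4 mOsm/kg

Calculated osmolality = 2·Na + glucose + BUN/2.8
= 2·126 + 34.9 + 16/2.8
= 252 + 34.90 + 5.71
= 292.61 mOsm/kg ≈ 292.6 mOsm/kg
Osmolar gap = measured − calculated = 301 − 292.6 = 8.4 mOsm/kg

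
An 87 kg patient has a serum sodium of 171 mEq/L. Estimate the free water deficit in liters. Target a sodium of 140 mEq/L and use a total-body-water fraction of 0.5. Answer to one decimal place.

TBW = 0.5 · 87 = 43.5 L
Free water deficit = TBW · (Na/140 − 1)
= 43.5 · (171/140 − 1)
= 43.5 · 0.2214
= 9.63 L

9.6 L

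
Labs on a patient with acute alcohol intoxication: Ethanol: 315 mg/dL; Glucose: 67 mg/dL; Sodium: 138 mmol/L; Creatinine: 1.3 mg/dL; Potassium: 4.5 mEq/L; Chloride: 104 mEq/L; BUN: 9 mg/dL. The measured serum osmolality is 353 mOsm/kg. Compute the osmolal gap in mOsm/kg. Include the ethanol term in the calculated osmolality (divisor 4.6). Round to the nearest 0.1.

1.6 mOsm/kg

Calculated osmolality = 2·Na + glucose/18 + BUN/2.8 + ethanol/4.6
= 2·138 + 67/18 + 9/2.8 + 315/4.6
= 276 + 3.72 + 3.21 + 68.48
= 351.41 mOsm/kg ≈ 351.4 mOsm/kg
Osmolar gap = measured − calculated = 353 − 351.4 = 1.6 mOsm/kg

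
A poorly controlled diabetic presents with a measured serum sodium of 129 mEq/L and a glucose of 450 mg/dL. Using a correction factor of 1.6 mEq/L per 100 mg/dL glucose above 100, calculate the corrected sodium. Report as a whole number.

135 mEq/L

Corrected Na = measured Na + 1.6 · (glucose − 100)/100
= 129 + 1.6 · (450 − 100)/100
= 129 + 5.6
= 134.6 mEq/L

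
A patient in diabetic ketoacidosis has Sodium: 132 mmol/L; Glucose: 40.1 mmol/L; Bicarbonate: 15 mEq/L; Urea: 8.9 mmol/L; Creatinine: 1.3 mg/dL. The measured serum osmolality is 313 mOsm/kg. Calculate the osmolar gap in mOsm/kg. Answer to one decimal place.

0.0 mOsm/kg

Calculated osmolality = 2·Na + glucose + urea
= 2·132 + 40.1 + 8.9
= 264 + 40.10 + 8.90
= 313 mOsm/kg ≈ 313.0 mOsm/kg
Osmolar gap = measured − calculated = 313 − 313.0 = 0.0 mOsm/kg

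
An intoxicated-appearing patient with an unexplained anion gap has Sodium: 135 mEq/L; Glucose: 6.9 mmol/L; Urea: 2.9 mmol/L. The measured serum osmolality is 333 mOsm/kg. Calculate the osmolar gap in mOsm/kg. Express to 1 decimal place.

53.2 mOsm/kg

Calculated osmolality = 2·Na + glucose + urea
= 2·135 + 6.9 + 2.9
= 270 + 6.90 + 2.90
= 279.8 mOsm/kg ≈ 279.8 mOsm/kg
Osmolar gap = measured − calculated = 333 − 279.8 = 53.2 mOsm/kg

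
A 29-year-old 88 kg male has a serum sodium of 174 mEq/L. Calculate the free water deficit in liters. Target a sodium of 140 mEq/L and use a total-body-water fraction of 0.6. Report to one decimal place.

TBW = 0.6 · 88 = 52.8 L
Free water deficit = TBW · (Na/140 − 1)
= 52.8 · (174/140 − 1)
= 52.8 · 0.2429
= 12.83 L

12.8 L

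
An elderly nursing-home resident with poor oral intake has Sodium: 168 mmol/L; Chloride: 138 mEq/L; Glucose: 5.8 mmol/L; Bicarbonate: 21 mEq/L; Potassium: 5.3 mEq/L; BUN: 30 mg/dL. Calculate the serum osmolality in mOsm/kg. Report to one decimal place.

352.5 mOsm/kg

Calculated osmolality = 2·Na + glucose + BUN/2.8
= 2·168 + 5.8 + 30/2.8
= 336 + 5.80 + 10.71
= 352.51 mOsm/kg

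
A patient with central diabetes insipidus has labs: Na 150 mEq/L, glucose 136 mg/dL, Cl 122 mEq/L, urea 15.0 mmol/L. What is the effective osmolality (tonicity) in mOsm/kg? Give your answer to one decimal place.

Effective osmolality excludes urea (freely permeant across cell membranes):
2·Na + glucose/18
= 2·150 + 136/18
= 300 + 7.56
= 307.56 mOsm/kg

307.6 mOsm/kg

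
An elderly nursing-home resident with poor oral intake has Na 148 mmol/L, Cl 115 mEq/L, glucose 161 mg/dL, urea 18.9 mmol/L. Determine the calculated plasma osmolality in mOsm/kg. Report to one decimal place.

Calculated osmolality = 2·Na + glucose/18 + urea
= 2·148 + 161/18 + 18.9
= 296 + 8.94 + 18.90
= 323.84 mOsm/kg

323.8 mOsm/kg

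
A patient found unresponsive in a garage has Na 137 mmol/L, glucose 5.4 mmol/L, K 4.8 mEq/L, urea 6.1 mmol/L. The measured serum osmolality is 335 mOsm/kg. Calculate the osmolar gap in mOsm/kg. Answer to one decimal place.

Calculated osmolality = 2·Na + glucose + urea
= 2·137 + 5.4 + 6.1
= 274 + 5.40 + 6.10
= 285.5 mOsm/kg ≈ 285.5 mOsm/kg
Osmolar gap = measured − calculated = 335 − 285.5 = 49.5 mOsm/kg

49.5 mOsm/kg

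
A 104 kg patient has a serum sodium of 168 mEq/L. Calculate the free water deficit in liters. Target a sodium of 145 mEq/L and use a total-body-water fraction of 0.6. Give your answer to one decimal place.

9.9 L

TBW = 0.6 · 104 = 62.4 L
Free water deficit = TBW · (Na/145 − 1)
= 62.4 · (168/145 − 1)
= 62.4 · 0.1586
= 9.9 L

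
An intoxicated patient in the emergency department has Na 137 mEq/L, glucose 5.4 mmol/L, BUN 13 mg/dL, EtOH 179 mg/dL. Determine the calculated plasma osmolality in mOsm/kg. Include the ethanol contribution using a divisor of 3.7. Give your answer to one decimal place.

332.4 mOsm/kg

Calculated osmolality = 2·Na + glucose + BUN/2.8 + ethanol/3.7
= 2·137 + 5.4 + 13/2.8 + 179/3.7
= 274 + 5.40 + 4.64 + 48.38
= 332.42 mOsm/kg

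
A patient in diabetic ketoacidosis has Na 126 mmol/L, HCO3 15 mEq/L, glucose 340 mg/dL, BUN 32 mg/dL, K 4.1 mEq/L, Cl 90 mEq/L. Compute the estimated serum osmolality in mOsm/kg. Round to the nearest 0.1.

Calculated osmolality = 2·Na + glucose/18 + BUN/2.8
= 2·126 + 340/18 + 32/2.8
= 252 + 18.89 + 11.43
= 282.32 mOsm/kg

282.3 mOsm/kg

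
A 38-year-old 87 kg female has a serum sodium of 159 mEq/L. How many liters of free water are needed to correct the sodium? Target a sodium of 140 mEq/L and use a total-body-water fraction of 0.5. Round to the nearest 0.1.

5.9 L

TBW = 0.5 · 87 = 43.5 L
Free water deficit = TBW · (Na/140 − 1)
= 43.5 · (159/140 − 1)
= 43.5 · 0.1357
= 5.9 L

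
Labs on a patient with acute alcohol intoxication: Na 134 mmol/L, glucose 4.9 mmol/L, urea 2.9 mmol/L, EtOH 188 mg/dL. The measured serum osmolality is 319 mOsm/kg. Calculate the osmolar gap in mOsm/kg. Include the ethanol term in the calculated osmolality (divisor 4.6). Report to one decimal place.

2.3 mOsm/kg

Calculated osmolality = 2·Na + glucose + urea + ethanol/4.6
= 2·134 + 4.9 + 2.9 + 188/4.6
= 268 + 4.90 + 2.90 + 40.87
= 316.67 mOsm/kg ≈ 316.7 mOsm/kg
Osmolar gap = measured − calculated = 319 − 316.7 = 2.3 mOsm/kg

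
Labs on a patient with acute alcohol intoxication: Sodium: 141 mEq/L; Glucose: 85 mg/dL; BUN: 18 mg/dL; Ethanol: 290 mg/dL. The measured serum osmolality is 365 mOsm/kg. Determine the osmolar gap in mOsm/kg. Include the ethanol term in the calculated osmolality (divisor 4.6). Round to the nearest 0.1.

Calculated osmolality = 2·Na + glucose/18 + BUN/2.8 + ethanol/4.6
= 2·141 + 85/18 + 18/2.8 + 290/4.6
= 282 + 4.72 + 6.43 + 63.04
= 356.19 mOsm/kg ≈ 356.2 mOsm/kg
Osmolar gap = measured − calculated = 365 − 356.2 = 8.8 mOsm/kg

8.8 mOsm/kg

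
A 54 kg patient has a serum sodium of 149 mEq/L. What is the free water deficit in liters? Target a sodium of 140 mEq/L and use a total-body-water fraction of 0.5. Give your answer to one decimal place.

TBW = 0.5 · 54 = 27 L
Free water deficit = TBW · (Na/140 − 1)
= 27 · (149/140 − 1)
= 27 · 0.0643
= 1.74 L

1.7 L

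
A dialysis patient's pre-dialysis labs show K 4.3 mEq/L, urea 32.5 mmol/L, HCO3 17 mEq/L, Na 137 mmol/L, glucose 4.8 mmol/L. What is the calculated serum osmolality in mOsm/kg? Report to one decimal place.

Calculated osmolality = 2·Na + glucose + urea
= 2·137 + 4.8 + 32.5
= 274 + 4.80 + 32.50
= 311.3 mOsm/kg

311.3 mOsm/kg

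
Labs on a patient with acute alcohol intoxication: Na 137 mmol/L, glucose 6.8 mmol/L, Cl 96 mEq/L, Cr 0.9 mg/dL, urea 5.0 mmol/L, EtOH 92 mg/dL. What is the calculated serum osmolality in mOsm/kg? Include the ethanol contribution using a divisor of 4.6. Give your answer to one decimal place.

Calculated osmolality = 2·Na + glucose + urea + ethanol/4.6
= 2·137 + 6.8 + 5 + 92/4.6
= 274 + 6.80 + 5 + 20
= 305.8 mOsm/kg

305.8 mOsm/kg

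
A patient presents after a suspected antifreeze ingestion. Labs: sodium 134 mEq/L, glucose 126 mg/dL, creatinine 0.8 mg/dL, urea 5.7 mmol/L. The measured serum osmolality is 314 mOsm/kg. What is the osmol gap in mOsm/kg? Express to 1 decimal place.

33.3 mOsm/kg

Calculated osmolality = 2·Na + glucose/18 + urea
= 2·134 + 126/18 + 5.7
= 268 + 7 + 5.70
= 280.7 mOsm/kg ≈ 280.7 mOsm/kg
Osmolar gap = measured − calculated = 314 − 280.7 = 33.3 mOsm/kg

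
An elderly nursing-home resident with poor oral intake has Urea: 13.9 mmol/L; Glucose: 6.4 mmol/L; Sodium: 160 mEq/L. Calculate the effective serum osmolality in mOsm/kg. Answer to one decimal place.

Effective osmolality excludes urea (freely permeant across cell membranes):
2·Na + glucose
= 2·160 + 6.4
= 320 + 6.4
= 326.4 mOsm/kg

326.4 mOsm/kg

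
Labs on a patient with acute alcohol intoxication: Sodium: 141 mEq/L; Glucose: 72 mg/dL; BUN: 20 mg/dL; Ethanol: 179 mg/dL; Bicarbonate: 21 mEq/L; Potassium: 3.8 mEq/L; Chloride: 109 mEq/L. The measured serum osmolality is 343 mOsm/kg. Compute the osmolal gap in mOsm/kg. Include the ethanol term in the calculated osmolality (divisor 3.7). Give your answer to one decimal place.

1.5 mOsm/kg

Calculated osmolality = 2·Na + glucose/18 + BUN/2.8 + ethanol/3.7
= 2·141 + 72/18 + 20/2.8 + 179/3.7
= 282 + 4 + 7.14 + 48.38
= 341.52 mOsm/kg ≈ 341.5 mOsm/kg
Osmolar gap = measured − calculated = 343 − 341.5 = 1.5 mOsm/kg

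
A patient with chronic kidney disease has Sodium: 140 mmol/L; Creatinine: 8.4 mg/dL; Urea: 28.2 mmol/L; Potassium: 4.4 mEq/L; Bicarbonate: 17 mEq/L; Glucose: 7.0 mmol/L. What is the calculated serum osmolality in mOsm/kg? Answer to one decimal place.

315.2 mOsm/kg

Calculated osmolality = 2·Na + glucose + urea
= 2·140 + 7 + 28.2
= 280 + 7 + 28.20
= 315.2 mOsm/kg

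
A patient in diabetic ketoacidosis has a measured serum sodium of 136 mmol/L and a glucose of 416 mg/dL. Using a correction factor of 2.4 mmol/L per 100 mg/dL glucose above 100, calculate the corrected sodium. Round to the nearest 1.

Corrected Na = measured Na + 2.4 · (glucose − 100)/100
= 136 + 2.4 · (416 − 100)/100
= 136 + 7.6
= 143.6 mmol/L

144 mmol/L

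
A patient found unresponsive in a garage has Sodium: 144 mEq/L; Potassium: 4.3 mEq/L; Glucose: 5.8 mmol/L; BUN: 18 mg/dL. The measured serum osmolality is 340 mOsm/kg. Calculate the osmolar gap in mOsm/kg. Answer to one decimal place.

Calculated osmolality = 2·Na + glucose + BUN/2.8
= 2·144 + 5.8 + 18/2.8
= 288 + 5.80 + 6.43
= 300.23 mOsm/kg ≈ 300.2 mOsm/kg
Osmolar gap = measured − calculated = 340 − 300.2 = 39.8 mOsm/kg

39.8 mOsm/kg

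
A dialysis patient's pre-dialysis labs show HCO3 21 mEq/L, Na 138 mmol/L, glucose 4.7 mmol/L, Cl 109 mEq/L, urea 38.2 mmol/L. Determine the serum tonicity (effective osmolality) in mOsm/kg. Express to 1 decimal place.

280.7 mOsm/kg

Effective osmolality excludes urea (freely permeant across cell membranes):
2·Na + glucose
= 2·138 + 4.7
= 276 + 4.7
= 280.7 mOsm/kg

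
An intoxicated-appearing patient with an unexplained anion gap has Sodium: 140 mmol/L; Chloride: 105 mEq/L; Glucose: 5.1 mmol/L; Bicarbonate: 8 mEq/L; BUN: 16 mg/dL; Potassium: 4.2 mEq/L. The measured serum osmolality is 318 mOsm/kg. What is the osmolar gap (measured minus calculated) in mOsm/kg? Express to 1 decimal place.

27.2 mOsm/kg

Calculated osmolality = 2·Na + glucose + BUN/2.8
= 2·140 + 5.1 + 16/2.8
= 280 + 5.10 + 5.71
= 290.81 mOsm/kg ≈ 290.8 mOsm/kg
Osmolar gap = measured − calculated = 318 − 290.8 = 27.2 mOsm/kg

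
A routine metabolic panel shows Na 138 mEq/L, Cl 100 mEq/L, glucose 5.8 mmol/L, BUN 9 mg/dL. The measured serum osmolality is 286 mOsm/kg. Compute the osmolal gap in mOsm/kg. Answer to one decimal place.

Calculated osmolality = 2·Na + glucose + BUN/2.8
= 2·138 + 5.8 + 9/2.8
= 276 + 5.80 + 3.21
= 285.01 mOsm/kg ≈ 285.0 mOsm/kg
Osmolar gap = measured − calculated = 286 − 285.0 = 1.0 mOsm/kg

1.0 mOsm/kg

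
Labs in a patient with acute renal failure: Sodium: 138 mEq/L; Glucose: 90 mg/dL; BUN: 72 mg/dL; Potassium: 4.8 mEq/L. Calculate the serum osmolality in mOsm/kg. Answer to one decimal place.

Calculated osmolality = 2·Na + glucose/18 + BUN/2.8
= 2·138 + 90/18 + 72/2.8
= 276 + 5 + 25.71
= 306.71 mOsm/kg

306.7 mOsm/kg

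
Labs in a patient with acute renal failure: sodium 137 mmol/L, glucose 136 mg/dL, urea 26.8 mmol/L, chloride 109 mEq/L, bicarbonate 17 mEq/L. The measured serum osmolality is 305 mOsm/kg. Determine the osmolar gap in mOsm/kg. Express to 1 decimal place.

Calculated osmolality = 2·Na + glucose/18 + urea
= 2·137 + 136/18 + 26.8
= 274 + 7.56 + 26.80
= 308.36 mOsm/kg ≈ 308.4 mOsm/kg
Osmolar gap = measured − calculated = 305 − 308.4 = -3.4 mOsm/kg

-3.4 mOsm/kg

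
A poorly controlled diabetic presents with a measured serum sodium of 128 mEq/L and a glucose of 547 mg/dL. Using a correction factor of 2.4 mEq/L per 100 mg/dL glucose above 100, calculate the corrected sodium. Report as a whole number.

Corrected Na = measured Na + 2.4 · (glucose − 100)/100
= 128 + 2.4 · (547 − 100)/100
= 128 + 10.7
= 138.7 mEq/L

139 mEq/L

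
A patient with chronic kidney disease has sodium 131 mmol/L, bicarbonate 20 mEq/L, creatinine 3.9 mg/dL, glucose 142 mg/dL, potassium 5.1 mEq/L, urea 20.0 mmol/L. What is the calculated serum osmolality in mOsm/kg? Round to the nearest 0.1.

Calculated osmolality = 2·Na + glucose/18 + urea
= 2·131 + 142/18 + 20
= 262 + 7.89 + 20
= 289.89 mOsm/kg

289.9 mOsm/kg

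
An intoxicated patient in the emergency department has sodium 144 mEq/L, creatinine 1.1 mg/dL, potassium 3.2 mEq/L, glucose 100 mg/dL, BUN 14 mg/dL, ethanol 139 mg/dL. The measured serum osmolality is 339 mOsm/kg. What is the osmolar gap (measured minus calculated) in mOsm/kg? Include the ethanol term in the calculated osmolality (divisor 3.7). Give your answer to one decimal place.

Calculated osmolality = 2·Na + glucose/18 + BUN/2.8 + ethanol/3.7
= 2·144 + 100/18 + 14/2.8 + 139/3.7
= 288 + 5.56 + 5 + 37.57
= 336.13 mOsm/kg ≈ 336.1 mOsm/kg
Osmolar gap = measured − calculated = 339 − 336.1 = 2.9 mOsm/kg

2.9 mOsm/kg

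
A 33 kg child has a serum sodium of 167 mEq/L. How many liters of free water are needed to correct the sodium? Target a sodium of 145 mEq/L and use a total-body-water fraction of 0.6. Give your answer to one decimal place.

3.0 L

TBW = 0.6 · 33 = 19.8 L
Free water deficit = TBW · (Na/145 − 1)
= 19.8 · (167/145 − 1)
= 19.8 · 0.1517
= 3 L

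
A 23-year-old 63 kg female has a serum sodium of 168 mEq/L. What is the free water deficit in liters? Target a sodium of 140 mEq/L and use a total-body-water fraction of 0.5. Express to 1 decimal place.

TBW = 0.5 · 63 = 31.5 L
Free water deficit = TBW · (Na/140 − 1)
= 31.5 · (168/140 − 1)
= 31.5 · 0.2
= 6.3 L

6.3 L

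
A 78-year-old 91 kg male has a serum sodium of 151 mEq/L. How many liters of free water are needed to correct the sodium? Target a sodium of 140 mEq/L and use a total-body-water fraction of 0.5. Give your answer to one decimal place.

TBW = 0.5 · 91 = 45.5 L
Free water deficit = TBW · (Na/140 − 1)
= 45.5 · (151/140 − 1)
= 45.5 · 0.0786
= 3.58 L

3.6 L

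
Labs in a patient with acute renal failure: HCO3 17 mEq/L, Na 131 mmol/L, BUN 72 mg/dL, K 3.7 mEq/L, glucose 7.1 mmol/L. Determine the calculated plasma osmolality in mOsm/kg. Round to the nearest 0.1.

Calculated osmolality = 2·Na + glucose + BUN/2.8
= 2·131 + 7.1 + 72/2.8
= 262 + 7.10 + 25.71
= 294.81 mOsm/kg

294.8 mOsm/kg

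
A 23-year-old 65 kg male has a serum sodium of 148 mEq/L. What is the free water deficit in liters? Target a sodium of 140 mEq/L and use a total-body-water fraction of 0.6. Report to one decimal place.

TBW = 0.6 · 65 = 39 L
Free water deficit = TBW · (Na/140 − 1)
= 39 · (148/140 − 1)
= 39 · 0.0571
= 2.23 L

2.2 L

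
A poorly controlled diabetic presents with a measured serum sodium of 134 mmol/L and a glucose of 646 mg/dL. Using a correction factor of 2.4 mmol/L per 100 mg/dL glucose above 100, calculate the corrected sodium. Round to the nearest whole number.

147 mmol/L

Corrected Na = measured Na + 2.4 · (glucose − 100)/100
= 134 + 2.4 · (646 − 100)/100
= 134 + 13.1
= 147.1 mmol/L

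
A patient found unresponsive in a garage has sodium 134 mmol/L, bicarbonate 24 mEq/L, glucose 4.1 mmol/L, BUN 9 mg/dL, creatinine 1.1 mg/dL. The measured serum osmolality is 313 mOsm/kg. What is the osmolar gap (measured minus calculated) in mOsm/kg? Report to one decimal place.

37.7 mOsm/kg

Calculated osmolality = 2·Na + glucose + BUN/2.8
= 2·134 + 4.1 + 9/2.8
= 268 + 4.10 + 3.21
= 275.31 mOsm/kg ≈ 275.3 mOsm/kg
Osmolar gap = measured − calculated = 313 − 275.3 = 37.7 mOsm/kg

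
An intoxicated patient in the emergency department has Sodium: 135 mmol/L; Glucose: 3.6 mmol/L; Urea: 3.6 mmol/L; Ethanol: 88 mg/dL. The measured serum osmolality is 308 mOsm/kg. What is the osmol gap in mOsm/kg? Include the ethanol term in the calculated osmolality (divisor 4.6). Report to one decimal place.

11.7 mOsm/kg

Calculated osmolality = 2·Na + glucose + urea + ethanol/4.6
= 2·135 + 3.6 + 3.6 + 88/4.6
= 270 + 3.60 + 3.60 + 19.13
= 296.33 mOsm/kg ≈ 296.3 mOsm/kg
Osmolar gap = measured − calculated = 308 − 296.3 = 11.7 mOsm/kg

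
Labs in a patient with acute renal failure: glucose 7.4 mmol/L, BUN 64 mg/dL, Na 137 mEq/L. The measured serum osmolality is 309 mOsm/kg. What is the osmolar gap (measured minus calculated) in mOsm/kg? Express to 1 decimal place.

Calculated osmolality = 2·Na + glucose + BUN/2.8
= 2·137 + 7.4 + 64/2.8
= 274 + 7.40 + 22.86
= 304.26 mOsm/kg ≈ 304.3 mOsm/kg
Osmolar gap = measured − calculated = 309 − 304.3 = 4.7 mOsm/kg

4.7 mOsm/kg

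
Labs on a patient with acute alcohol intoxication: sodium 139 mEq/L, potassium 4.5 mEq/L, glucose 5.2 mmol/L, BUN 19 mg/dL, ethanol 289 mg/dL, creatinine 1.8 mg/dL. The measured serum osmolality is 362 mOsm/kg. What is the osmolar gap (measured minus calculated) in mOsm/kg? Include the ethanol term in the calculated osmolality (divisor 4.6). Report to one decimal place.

Calculated osmolality = 2·Na + glucose + BUN/2.8 + ethanol/4.6
= 2·139 + 5.2 + 19/2.8 + 289/4.6
= 278 + 5.20 + 6.79 + 62.83
= 352.82 mOsm/kg ≈ 352.8 mOsm/kg
Osmolar gap = measured − calculated = 362 − 352.8 = 9.2 mOsm/kg

9.2 mOsm/kg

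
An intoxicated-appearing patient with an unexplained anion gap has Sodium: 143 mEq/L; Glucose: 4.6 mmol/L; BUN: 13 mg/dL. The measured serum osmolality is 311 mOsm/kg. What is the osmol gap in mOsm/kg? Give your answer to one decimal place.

15.8 mOsm/kg

Calculated osmolality = 2·Na + glucose + BUN/2.8
= 2·143 + 4.6 + 13/2.8
= 286 + 4.60 + 4.64
= 295.24 mOsm/kg ≈ 295.2 mOsm/kg
Osmolar gap = measured − calculated = 311 − 295.2 = 15.8 mOsm/kg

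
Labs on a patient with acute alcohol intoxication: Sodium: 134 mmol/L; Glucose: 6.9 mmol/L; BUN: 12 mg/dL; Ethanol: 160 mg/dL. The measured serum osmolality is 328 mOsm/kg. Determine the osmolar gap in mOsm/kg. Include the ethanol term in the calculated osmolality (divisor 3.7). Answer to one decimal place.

Calculated osmolality = 2·Na + glucose + BUN/2.8 + ethanol/3.7
= 2·134 + 6.9 + 12/2.8 + 160/3.7
= 268 + 6.90 + 4.29 + 43.24
= 322.43 mOsm/kg ≈ 322.4 mOsm/kg
Osmolar gap = measured − calculated = 328 − 322.4 = 5.6 mOsm/kg

5.6 mOsm/kg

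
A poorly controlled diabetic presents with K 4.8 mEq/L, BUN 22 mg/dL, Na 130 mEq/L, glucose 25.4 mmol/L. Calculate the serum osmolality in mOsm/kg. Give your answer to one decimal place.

293.3 mOsm/kg

Calculated osmolality = 2·Na + glucose + BUN/2.8
= 2·130 + 25.4 + 22/2.8
= 260 + 25.40 + 7.86
= 293.26 mOsm/kg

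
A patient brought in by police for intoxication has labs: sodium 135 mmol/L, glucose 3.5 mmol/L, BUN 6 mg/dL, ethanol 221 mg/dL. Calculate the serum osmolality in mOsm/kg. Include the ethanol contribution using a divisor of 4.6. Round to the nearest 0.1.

Calculated osmolality = 2·Na + glucose + BUN/2.8 + ethanol/4.6
= 2·135 + 3.5 + 6/2.8 + 221/4.6
= 270 + 3.50 + 2.14 + 48.04
= 323.68 mOsm/kg

323.7 mOsm/kg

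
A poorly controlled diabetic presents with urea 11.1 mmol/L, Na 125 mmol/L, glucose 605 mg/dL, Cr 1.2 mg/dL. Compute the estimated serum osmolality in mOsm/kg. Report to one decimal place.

Calculated osmolality = 2·Na + glucose/18 + urea
= 2·125 + 605/18 + 11.1
= 250 + 33.61 + 11.10
= 294.71 mOsm/kg

294.7 mOsm/kg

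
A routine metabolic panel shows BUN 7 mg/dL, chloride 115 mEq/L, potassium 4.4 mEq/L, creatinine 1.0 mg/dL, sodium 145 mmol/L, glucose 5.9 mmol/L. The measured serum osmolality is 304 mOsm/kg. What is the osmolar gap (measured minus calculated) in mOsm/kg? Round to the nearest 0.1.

5.6 mOsm/kg

Calculated osmolality = 2·Na + glucose + BUN/2.8
= 2·145 + 5.9 + 7/2.8
= 290 + 5.90 + 2.50
= 298.4 mOsm/kg ≈ 298.4 mOsm/kg
Osmolar gap = measured − calculated = 304 − 298.4 = 5.6 mOsm/kg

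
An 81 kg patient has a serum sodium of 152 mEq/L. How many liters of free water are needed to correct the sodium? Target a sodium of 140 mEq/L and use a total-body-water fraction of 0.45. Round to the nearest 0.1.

TBW = 0.45 · 81 = 36.45 L
Free water deficit = TBW · (Na/140 − 1)
= 36.45 · (152/140 − 1)
= 36.45 · 0.0857
= 3.12 L

3.1 L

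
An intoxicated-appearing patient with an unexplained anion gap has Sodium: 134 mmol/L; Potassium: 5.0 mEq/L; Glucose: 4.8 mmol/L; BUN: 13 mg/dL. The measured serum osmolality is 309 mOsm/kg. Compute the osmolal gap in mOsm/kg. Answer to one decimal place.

31.6 mOsm/kg

Calculated osmolality = 2·Na + glucose + BUN/2.8
= 2·134 + 4.8 + 13/2.8
= 268 + 4.80 + 4.64
= 277.44 mOsm/kg ≈ 277.4 mOsm/kg
Osmolar gap = measured − calculated = 309 − 277.4 = 31.6 mOsm/kg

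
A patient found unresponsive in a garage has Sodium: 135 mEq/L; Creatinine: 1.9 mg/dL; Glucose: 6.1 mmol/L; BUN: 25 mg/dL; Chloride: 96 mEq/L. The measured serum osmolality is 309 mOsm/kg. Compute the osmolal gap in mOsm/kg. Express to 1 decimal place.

24.0 mOsm/kg

Calculated osmolality = 2·Na + glucose + BUN/2.8
= 2·135 + 6.1 + 25/2.8
= 270 + 6.10 + 8.93
= 285.03 mOsm/kg ≈ 285.0 mOsm/kg
Osmolar gap = measured − calculated = 309 − 285.0 = 24.0 mOsm/kg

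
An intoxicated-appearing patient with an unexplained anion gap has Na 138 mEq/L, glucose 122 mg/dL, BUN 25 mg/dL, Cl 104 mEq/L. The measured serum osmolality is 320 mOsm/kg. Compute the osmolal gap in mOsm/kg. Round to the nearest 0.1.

Calculated osmolality = 2·Na + glucose/18 + BUN/2.8
= 2·138 + 122/18 + 25/2.8
= 276 + 6.78 + 8.93
= 291.71 mOsm/kg ≈ 291.7 mOsm/kg
Osmolar gap = measured − calculated = 320 − 291.7 = 28.3 mOsm/kg

28.3 mOsm/kg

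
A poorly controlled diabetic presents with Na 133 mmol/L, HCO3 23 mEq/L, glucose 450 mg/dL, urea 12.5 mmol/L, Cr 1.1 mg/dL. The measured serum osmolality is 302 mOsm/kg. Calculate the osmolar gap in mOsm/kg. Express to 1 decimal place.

-1.5 mOsm/kg

Calculated osmolality = 2·Na + glucose/18 + urea
= 2·133 + 450/18 + 12.5
= 266 + 25 + 12.50
= 303.5 mOsm/kg ≈ 303.5 mOsm/kg
Osmolar gap = measured − calculated = 302 − 303.5 = -1.5 mOsm/kg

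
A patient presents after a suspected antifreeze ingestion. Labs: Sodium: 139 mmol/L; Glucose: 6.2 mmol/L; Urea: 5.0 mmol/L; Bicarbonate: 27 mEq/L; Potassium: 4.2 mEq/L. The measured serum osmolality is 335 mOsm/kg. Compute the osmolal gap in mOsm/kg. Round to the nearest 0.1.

45.8 mOsm/kg

Calculated osmolality = 2·Na + glucose + urea
= 2·139 + 6.2 + 5
= 278 + 6.20 + 5
= 289.2 mOsm/kg ≈ 289.2 mOsm/kg
Osmolar gap = measured − calculated = 335 − 289.2 = 45.8 mOsm/kg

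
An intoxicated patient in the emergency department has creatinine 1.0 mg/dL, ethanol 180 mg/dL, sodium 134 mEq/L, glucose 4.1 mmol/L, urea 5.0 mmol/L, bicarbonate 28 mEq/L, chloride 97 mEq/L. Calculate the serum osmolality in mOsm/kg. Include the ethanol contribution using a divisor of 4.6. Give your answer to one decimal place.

316.2 mOsm/kg

Calculated osmolality = 2·Na + glucose + urea + ethanol/4.6
= 2·134 + 4.1 + 5 + 180/4.6
= 268 + 4.10 + 5 + 39.13
= 316.23 mOsm/kg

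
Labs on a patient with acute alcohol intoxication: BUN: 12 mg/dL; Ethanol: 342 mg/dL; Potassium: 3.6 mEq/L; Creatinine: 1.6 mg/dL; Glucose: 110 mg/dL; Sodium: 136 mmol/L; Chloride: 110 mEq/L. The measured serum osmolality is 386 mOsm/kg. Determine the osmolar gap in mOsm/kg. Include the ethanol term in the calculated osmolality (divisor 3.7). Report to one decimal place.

Calculated osmolality = 2·Na + glucose/18 + BUN/2.8 + ethanol/3.7
= 2·136 + 110/18 + 12/2.8 + 342/3.7
= 272 + 6.11 + 4.29 + 92.43
= 374.83 mOsm/kg ≈ 374.8 mOsm/kg
Osmolar gap = measured − calculated = 386 − 374.8 = 11.2 mOsm/kg

11.2 mOsm/kg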